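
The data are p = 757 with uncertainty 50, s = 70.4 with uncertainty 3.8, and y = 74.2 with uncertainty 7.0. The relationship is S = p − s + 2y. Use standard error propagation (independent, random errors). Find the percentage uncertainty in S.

Absolute uncertainties add in quadrature for a linear combination:
  (δp)² = 2500;  (δs)² = 14.4;  (2·δy)² = 196
δS = √(2710) = 52.1
S = 835, so δS/S = 52.1/835 = 0.0623.

6.23%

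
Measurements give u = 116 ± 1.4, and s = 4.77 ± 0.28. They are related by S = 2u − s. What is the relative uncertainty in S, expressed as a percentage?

Absolute uncertainties add in quadrature for a linear combination:
  (2·δu)² = 7.84;  (δs)² = 0.0784
δS = √(7.92) = 2.81
S = 227, so δS/S = 2.81/227 = 0.0124.

1.24%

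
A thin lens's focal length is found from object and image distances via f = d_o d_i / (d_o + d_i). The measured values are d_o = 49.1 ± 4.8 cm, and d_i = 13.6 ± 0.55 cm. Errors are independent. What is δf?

0.406 cm

∂f/∂d_o = (d_i/(d_o+d_i))² = 0.0470;  ∂f/∂d_i = (d_o/(d_o+d_i))² = 0.613
δf = √((∂f/∂d_o · δd_o)² + (∂f/∂d_i · δd_i)²) = √(0.0510 + 0.114) = 0.406 cm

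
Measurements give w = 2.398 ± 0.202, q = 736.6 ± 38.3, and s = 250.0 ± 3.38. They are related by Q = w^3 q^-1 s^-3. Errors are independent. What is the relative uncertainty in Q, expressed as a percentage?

26.1%

For a monomial Q ∝ w^3, q^-1, s^-3, fractional errors add in quadrature:
  (3·δw/w)² = (3×0.0842)² = 0.0639;  (-1·δq/q)² = (-1×0.0520)² = 0.00270;  (-3·δs/s)² = (-3×0.0135)² = 0.00165
δQ/Q = √(0.0682) = 0.261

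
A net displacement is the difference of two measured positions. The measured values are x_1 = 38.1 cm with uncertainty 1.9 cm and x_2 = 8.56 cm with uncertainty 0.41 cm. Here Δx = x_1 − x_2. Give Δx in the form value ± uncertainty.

29.5 ± 1.94 cm

Δx is a linear combination, so absolute uncertainties add in quadrature:
  (δx_1)² = 3.61;  (δx_2)² = 0.168
δΔx = √(3.78) = 1.94 cm
Δx = 29.5 cm.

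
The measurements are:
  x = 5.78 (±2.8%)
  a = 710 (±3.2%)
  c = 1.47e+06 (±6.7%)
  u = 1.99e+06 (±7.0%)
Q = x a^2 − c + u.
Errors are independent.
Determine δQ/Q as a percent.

Let p = x·a^2 = 2.91e+06. δp/p = √((1·δx/x)² + (2·δa/a)²) = √(0.000784 + 0.00410) = 0.0699, so δp = 2.04e+05.
Q = p − c + u: δQ = √(δp² + δc² + δu²) = √(4.14e+10 + 9.7e+09 + 1.94e+10) = 2.66e+05
Q = 3.43e+06, so δQ/Q = 2.66e+05/3.43e+06 = 0.0773.

7.73%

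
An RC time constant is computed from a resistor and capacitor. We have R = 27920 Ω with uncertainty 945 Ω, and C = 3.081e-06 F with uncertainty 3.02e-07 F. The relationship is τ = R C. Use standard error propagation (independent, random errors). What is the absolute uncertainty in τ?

Each factor contributes (exponent × relative error)² to (δτ/τ)²:
  (1·δR/R)² = (1×0.0338)² = 0.00115;  (1·δC/C)² = (1×0.0980)² = 0.00961
δτ/τ = √(0.0108) = 0.104
τ = 0.08602 s, so δτ = 0.104 × 0.08602 = 0.00892 s.

0.00892 s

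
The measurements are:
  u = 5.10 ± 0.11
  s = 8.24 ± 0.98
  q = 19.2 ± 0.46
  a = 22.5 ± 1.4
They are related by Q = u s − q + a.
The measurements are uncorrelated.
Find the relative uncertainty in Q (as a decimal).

0.117

Let p = u·s = 42.0. δp/p = √((1·δu/u)² + (1·δs/s)²) = √(0.000465 + 0.0141) = 0.121, so δp = 5.08.
Q = p − q + a: δQ = √(δp² + δq² + δa²) = √(25.8 + 0.212 + 1.96) = 5.29
Q = 45.3, so δQ/Q = 5.29/45.3 = 0.117.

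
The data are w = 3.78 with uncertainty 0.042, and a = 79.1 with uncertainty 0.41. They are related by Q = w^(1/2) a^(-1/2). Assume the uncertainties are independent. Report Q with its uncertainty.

0.219 ± 0.00134

Relative error in a monomial: (δQ/Q)² = Σ (nᵢ · δxᵢ/xᵢ)².
  (½·δw/w)² = (0.5×0.0111)² = 3.09e-05;  (−½·δa/a)² = (-0.5×0.00518)² = 6.72e-06
δQ/Q = √(3.76e-05) = 0.00613
Q = 0.219, so δQ = 0.00613 × 0.219 = 0.00134.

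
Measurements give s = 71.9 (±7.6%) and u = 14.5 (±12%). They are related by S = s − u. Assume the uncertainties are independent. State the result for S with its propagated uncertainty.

57.4 ± 5.73

Sums and differences: (δS)² = Σ (cᵢ δxᵢ)².
  (δs)² = 29.9;  (δu)² = 3.03
δS = √(32.9) = 5.73
S = 57.4.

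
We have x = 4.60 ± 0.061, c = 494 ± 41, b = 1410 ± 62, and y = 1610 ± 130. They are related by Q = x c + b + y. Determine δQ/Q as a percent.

4.52%

Let p = x·c = 2270. δp/p = √((1·δx/x)² + (1·δc/c)²) = √(0.000176 + 0.00689) = 0.0840, so δp = 191.
Q = p + b + y: δQ = √(δp² + δb² + δy²) = √(36500 + 3840 + 16900) = 239
Q = 5290, so δQ/Q = 239/5290 = 0.0452.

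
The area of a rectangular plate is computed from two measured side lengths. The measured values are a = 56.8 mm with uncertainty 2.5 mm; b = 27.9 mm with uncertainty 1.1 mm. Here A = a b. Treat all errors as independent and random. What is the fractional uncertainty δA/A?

A is a product of powers, so relative uncertainties combine in quadrature:
  (1·δa/a)² = (1×0.0440)² = 0.00194;  (1·δb/b)² = (1×0.0394)² = 0.00155
δA/A = √(0.00349) = 0.0591

0.0591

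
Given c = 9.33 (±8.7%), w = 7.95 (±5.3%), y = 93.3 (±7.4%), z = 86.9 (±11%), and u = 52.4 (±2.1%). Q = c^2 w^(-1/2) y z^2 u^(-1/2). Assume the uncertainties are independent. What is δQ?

For a monomial Q ∝ c^2, w^(-1/2), y, z^2, u^(-1/2), fractional errors add in quadrature:
  (2·δc/c)² = (2×0.0870)² = 0.0303;  (−½·δw/w)² = (-0.5×0.0530)² = 0.000702;  (1·δy/y)² = (1×0.0740)² = 0.00548;  (2·δz/z)² = (2×0.110)² = 0.0484;  (−½·δu/u)² = (-0.5×0.0210)² = 0.000110
δQ/Q = √(0.0850) = 0.291
Q = 3e+06, so δQ = 0.291 × 3e+06 = 8.76e+05.

8.76e+05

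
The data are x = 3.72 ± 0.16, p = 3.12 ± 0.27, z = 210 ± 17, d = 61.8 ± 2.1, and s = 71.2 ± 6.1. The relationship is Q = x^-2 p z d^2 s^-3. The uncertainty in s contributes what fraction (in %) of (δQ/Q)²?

71.7%

(δQ/Q)² = (-2·δx/x)² + (1·δp/p)² + (1·δz/z)² + (2·δd/d)² + (-3·δs/s)²
  x term: (-2×0.0430)² = 0.00740
  p term: (1×0.0865)² = 0.00749
  z term: (1×0.0810)² = 0.00655
  d term: (2×0.0340)² = 0.00462
  s term: (-3×0.0857)² = 0.0661
Total = 0.0921. Share from s = 0.0661/0.0921 = 0.717.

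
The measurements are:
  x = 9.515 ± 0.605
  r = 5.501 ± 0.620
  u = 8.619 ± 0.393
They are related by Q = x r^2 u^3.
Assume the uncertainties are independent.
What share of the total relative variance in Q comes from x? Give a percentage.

(δQ/Q)² = (1·δx/x)² + (2·δr/r)² + (3·δu/u)²
  x term: (1×0.0636)² = 0.00404
  r term: (2×0.113)² = 0.0508
  u term: (3×0.0456)² = 0.0187
Total = 0.0736. Share from x = 0.00404/0.0736 = 0.0550.

5.50%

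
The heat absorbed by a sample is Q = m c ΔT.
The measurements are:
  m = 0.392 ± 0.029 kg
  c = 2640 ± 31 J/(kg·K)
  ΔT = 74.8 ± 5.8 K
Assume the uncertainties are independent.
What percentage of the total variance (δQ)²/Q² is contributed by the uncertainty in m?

47.1%

(δQ/Q)² = (1·δm/m)² + (1·δc/c)² + (1·δΔT/ΔT)²
  m term: (1×0.0740)² = 0.00547
  c term: (1×0.0117)² = 0.000138
  ΔT term: (1×0.0775)² = 0.00601
Total = 0.0116. Share from m = 0.00547/0.0116 = 0.471.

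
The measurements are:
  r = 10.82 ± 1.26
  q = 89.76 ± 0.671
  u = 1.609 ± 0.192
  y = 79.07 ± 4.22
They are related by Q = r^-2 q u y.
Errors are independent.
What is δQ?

Relative error in a monomial: (δQ/Q)² = Σ (nᵢ · δxᵢ/xᵢ)².
  (-2·δr/r)² = (-2×0.116)² = 0.0542;  (1·δq/q)² = (1×0.00748)² = 5.59e-05;  (1·δu/u)² = (1×0.119)² = 0.0142;  (1·δy/y)² = (1×0.0534)² = 0.00285
δQ/Q = √(0.0714) = 0.267
Q = 97.54, so δQ = 0.267 × 97.54 = 26.1.

26.1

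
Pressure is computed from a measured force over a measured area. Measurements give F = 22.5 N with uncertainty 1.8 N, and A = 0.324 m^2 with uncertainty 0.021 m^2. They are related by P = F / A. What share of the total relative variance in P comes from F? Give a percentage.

(δP/P)² = (1·δF/F)² + (-1·δA/A)²
  F term: (1×0.0800)² = 0.00640
  A term: (-1×0.0648)² = 0.00420
Total = 0.0106. Share from F = 0.00640/0.0106 = 0.604.

60.4%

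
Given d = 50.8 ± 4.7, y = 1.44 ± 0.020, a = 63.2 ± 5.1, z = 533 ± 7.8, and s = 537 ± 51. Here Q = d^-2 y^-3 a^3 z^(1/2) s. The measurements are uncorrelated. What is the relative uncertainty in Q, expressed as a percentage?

32.2%

Since Q is a product/quotient, work with relative uncertainties:
  (-2·δd/d)² = (-2×0.0925)² = 0.0342;  (-3·δy/y)² = (-3×0.0139)² = 0.00174;  (3·δa/a)² = (3×0.0807)² = 0.0586;  (½·δz/z)² = (0.5×0.0146)² = 5.35e-05;  (1·δs/s)² = (1×0.0950)² = 0.00902
δQ/Q = √(0.104) = 0.322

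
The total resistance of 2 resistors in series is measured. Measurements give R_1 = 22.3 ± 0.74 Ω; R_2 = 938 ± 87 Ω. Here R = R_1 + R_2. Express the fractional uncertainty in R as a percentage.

9.06%

Sums and differences: (δR)² = Σ (cᵢ δxᵢ)².
  (δR_1)² = 0.548;  (δR_2)² = 7570
δR = √(7570) = 87.0 Ω
R = 960 Ω, so δR/R = 87.0/960 = 0.0906.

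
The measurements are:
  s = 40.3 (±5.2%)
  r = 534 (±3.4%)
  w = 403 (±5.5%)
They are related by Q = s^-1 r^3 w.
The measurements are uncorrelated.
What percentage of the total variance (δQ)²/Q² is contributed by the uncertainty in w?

18.8%

(δQ/Q)² = (-1·δs/s)² + (3·δr/r)² + (1·δw/w)²
  s term: (-1×0.0520)² = 0.00270
  r term: (3×0.0340)² = 0.0104
  w term: (1×0.0550)² = 0.00302
Total = 0.0161. Share from w = 0.00302/0.0161 = 0.188.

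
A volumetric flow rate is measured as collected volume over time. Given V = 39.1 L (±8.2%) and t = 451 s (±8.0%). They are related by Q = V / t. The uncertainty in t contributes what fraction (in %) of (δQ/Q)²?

(δQ/Q)² = (1·δV/V)² + (-1·δt/t)²
  V term: (1×0.0820)² = 0.00672
  t term: (-1×0.0800)² = 0.00640
Total = 0.0131. Share from t = 0.00640/0.0131 = 0.488.

48.8%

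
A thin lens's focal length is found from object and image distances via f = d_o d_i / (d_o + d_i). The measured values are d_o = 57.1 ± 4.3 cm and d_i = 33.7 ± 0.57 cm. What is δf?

0.634 cm

∂f/∂d_o = (d_i/(d_o+d_i))² = 0.138;  ∂f/∂d_i = (d_o/(d_o+d_i))² = 0.395
δf = √((∂f/∂d_o · δd_o)² + (∂f/∂d_i · δd_i)²) = √(0.351 + 0.0508) = 0.634 cm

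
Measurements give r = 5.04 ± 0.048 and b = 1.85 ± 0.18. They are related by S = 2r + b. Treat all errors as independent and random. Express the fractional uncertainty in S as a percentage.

1.71%

For a sum/difference, combine absolute errors in quadrature:
  (2·δr)² = 0.00922;  (δb)² = 0.0324
δS = √(0.0416) = 0.204
S = 11.9, so δS/S = 0.204/11.9 = 0.0171.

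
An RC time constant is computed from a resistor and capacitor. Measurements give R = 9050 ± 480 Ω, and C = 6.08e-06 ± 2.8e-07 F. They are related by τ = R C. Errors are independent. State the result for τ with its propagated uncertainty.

0.0550 ± 0.00386 s

Each factor contributes (exponent × relative error)² to (δτ/τ)²:
  (1·δR/R)² = (1×0.0530)² = 0.00281;  (1·δC/C)² = (1×0.0461)² = 0.00212
δτ/τ = √(0.00493) = 0.0702
τ = 0.0550 s, so δτ = 0.0702 × 0.0550 = 0.00386 s.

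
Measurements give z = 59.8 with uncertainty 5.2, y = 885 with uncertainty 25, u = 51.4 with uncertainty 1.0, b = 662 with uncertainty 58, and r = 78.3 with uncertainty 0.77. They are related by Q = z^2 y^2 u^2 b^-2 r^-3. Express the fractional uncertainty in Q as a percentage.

25.8%

Each factor contributes (exponent × relative error)² to (δQ/Q)²:
  (2·δz/z)² = (2×0.0870)² = 0.0302;  (2·δy/y)² = (2×0.0282)² = 0.00319;  (2·δu/u)² = (2×0.0195)² = 0.00151;  (-2·δb/b)² = (-2×0.0876)² = 0.0307;  (-3·δr/r)² = (-3×0.00983)² = 0.000870
δQ/Q = √(0.0665) = 0.258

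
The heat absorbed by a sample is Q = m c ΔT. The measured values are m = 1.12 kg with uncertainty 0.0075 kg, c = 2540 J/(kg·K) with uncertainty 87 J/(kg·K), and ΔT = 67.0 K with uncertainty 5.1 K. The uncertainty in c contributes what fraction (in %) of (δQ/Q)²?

16.7%

(δQ/Q)² = (1·δm/m)² + (1·δc/c)² + (1·δΔT/ΔT)²
  m term: (1×0.00670)² = 4.48e-05
  c term: (1×0.0343)² = 0.00117
  ΔT term: (1×0.0761)² = 0.00579
Total = 0.00701. Share from c = 0.00117/0.00701 = 0.167.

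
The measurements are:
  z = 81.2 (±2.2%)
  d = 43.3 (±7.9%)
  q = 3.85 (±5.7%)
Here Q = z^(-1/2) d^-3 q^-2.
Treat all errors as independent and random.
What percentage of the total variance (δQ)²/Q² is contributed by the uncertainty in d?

(δQ/Q)² = (−½·δz/z)² + (-3·δd/d)² + (-2·δq/q)²
  z term: (-0.5×0.0220)² = 0.000121
  d term: (-3×0.0790)² = 0.0562
  q term: (-2×0.0570)² = 0.0130
Total = 0.0693. Share from d = 0.0562/0.0693 = 0.811.

81.1%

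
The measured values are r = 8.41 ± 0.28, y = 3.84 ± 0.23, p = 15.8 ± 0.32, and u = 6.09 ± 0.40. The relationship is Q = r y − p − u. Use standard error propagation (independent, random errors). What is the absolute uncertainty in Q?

Let w = r·y = 32.3. δw/w = √((1·δr/r)² + (1·δy/y)²) = √(0.00111 + 0.00359) = 0.0685, so δw = 2.21.
Q = w − p − u: δQ = √(δw² + δp² + δu²) = √(4.90 + 0.102 + 0.160) = 2.27

2.27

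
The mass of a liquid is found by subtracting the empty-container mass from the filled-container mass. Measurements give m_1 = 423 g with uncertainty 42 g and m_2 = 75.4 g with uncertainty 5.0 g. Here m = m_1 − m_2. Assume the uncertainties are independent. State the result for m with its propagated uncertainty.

Sums and differences: (δm)² = Σ (cᵢ δxᵢ)².
  (δm_1)² = 1760;  (δm_2)² = 25.0
δm = √(1790) = 42.3 g
m = 348 g.

348 ± 42.3 g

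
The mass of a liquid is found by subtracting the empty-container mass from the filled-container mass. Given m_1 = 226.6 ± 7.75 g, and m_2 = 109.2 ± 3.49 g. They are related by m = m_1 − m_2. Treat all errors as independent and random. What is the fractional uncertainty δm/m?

Each term contributes (cᵢ δxᵢ)² to (δm)²:
  (δm_1)² = 60.1;  (δm_2)² = 12.2
δm = √(72.2) = 8.50 g
m = 117.4 g, so δm/m = 8.50/117.4 = 0.0724.

0.0724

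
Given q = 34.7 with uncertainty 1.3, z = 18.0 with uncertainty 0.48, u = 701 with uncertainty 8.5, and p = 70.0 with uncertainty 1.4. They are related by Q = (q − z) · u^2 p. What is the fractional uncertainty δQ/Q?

0.0887

Let w = q − z = 16.7. δw = √(δq² + δz²) = √(1.69 + 0.230) = 1.39, so δw/w = 0.0830.
Q is then a monomial in w, u, p:
δQ/Q = √((δw/w)² + (2·δu/u)² + (1·δp/p)²) = √(0.00689 + 0.000588 + 0.000400) = 0.0887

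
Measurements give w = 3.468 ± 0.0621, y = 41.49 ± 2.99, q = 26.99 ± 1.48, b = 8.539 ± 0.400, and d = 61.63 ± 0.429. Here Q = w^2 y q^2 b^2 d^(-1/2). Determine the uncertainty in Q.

5.58e+05

Relative error in a monomial: (δQ/Q)² = Σ (nᵢ · δxᵢ/xᵢ)².
  (2·δw/w)² = (2×0.0179)² = 0.00128;  (1·δy/y)² = (1×0.0721)² = 0.00519;  (2·δq/q)² = (2×0.0548)² = 0.0120;  (2·δb/b)² = (2×0.0468)² = 0.00878;  (−½·δd/d)² = (-0.5×0.00696)² = 1.21e-05
δQ/Q = √(0.0273) = 0.165
Q = 3.376e+06, so δQ = 0.165 × 3.376e+06 = 5.58e+05.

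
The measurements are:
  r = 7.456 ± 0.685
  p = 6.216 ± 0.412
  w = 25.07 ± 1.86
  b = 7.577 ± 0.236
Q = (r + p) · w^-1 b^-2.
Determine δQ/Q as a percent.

Let u = r + p = 13.67. δu = √(δr² + δp²) = √(0.469 + 0.170) = 0.799, so δu/u = 0.0585.
Q is then a monomial in u, w, b:
δQ/Q = √((δu/u)² + (-1·δw/w)² + (-2·δb/b)²) = √(0.00342 + 0.00550 + 0.00388) = 0.113

11.3%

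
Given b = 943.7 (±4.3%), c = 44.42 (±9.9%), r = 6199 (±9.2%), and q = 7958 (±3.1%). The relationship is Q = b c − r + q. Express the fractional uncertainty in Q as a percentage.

10.5%

Let p = b·c = 41920. δp/p = √((1·δb/b)² + (1·δc/c)²) = √(0.00185 + 0.00980) = 0.108, so δp = 4520.
Q = p − r + q: δQ = √(δp² + δr² + δq²) = √(2.05e+07 + 3.25e+05 + 60900) = 4570
Q = 43680, so δQ/Q = 4570/43680 = 0.105.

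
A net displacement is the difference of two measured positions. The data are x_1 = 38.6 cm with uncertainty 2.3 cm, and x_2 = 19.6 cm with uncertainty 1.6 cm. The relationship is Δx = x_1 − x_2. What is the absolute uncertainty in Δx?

2.80 cm

For a sum/difference, combine absolute errors in quadrature:
  (δx_1)² = 5.29;  (δx_2)² = 2.56
δΔx = √(7.85) = 2.80 cm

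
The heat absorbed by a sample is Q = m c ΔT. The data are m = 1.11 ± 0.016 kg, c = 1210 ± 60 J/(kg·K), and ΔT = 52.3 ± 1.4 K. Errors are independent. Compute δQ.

4090 J

Q is a product of powers, so relative uncertainties combine in quadrature:
  (1·δm/m)² = (1×0.0144)² = 0.000208;  (1·δc/c)² = (1×0.0496)² = 0.00246;  (1·δΔT/ΔT)² = (1×0.0268)² = 0.000717
δQ/Q = √(0.00338) = 0.0582
Q = 70200 J, so δQ = 0.0582 × 70200 = 4090 J.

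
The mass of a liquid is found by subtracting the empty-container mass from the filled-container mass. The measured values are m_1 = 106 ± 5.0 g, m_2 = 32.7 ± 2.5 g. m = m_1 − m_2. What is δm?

Absolute uncertainties add in quadrature for a linear combination:
  (δm_1)² = 25.0;  (δm_2)² = 6.25
δm = √(31.2) = 5.59 g

5.59 g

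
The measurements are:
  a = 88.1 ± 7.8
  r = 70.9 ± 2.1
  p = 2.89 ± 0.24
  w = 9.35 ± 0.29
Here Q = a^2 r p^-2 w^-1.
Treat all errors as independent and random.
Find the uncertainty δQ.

1740

Q is a product of powers, so relative uncertainties combine in quadrature:
  (2·δa/a)² = (2×0.0885)² = 0.0314;  (1·δr/r)² = (1×0.0296)² = 0.000877;  (-2·δp/p)² = (-2×0.0830)² = 0.0276;  (-1·δw/w)² = (-1×0.0310)² = 0.000962
δQ/Q = √(0.0608) = 0.247
Q = 7050, so δQ = 0.247 × 7050 = 1740.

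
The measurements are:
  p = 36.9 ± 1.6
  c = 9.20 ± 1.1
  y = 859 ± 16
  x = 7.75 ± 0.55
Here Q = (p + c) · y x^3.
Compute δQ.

Let u = p + c = 46.1. δu = √(δp² + δc²) = √(2.56 + 1.21) = 1.94, so δu/u = 0.0421.
Q is then a monomial in u, y, x:
δQ/Q = √((δu/u)² + (1·δy/y)² + (3·δx/x)²) = √(0.00177 + 0.000347 + 0.0453) = 0.218
Q = 1.84e+07, so δQ = 0.218 × 1.84e+07 = 4.02e+06.

4.02e+06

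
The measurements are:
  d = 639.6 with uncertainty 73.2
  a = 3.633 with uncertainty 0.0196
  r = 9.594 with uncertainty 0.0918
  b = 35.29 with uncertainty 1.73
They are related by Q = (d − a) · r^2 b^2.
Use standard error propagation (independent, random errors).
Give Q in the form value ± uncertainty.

Let u = d − a = 636.0. δu = √(δd² + δa²) = √(5360 + 0.000384) = 73.2, so δu/u = 0.115.
Q is then a monomial in u, r, b:
δQ/Q = √((δu/u)² + (2·δr/r)² + (2·δb/b)²) = √(0.0132 + 0.000366 + 0.00961) = 0.152
Q = 7.29e+07, so δQ = 0.152 × 7.29e+07 = 1.11e+07.

(7.290 ± 1.11) × 10^7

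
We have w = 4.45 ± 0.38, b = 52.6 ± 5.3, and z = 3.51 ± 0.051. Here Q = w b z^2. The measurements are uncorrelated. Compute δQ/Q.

Since Q is a product/quotient, work with relative uncertainties:
  (1·δw/w)² = (1×0.0854)² = 0.00729;  (1·δb/b)² = (1×0.101)² = 0.0102;  (2·δz/z)² = (2×0.0145)² = 0.000844
δQ/Q = √(0.0183) = 0.135

0.135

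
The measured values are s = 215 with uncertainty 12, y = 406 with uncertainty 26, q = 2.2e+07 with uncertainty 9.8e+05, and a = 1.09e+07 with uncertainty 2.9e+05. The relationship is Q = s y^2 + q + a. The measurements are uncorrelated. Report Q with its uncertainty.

Let p = s·y^2 = 3.54e+07. δp/p = √((1·δs/s)² + (2·δy/y)²) = √(0.00312 + 0.0164) = 0.140, so δp = 4.95e+06.
Q = p + q + a: δQ = √(δp² + δq² + δa²) = √(2.45e+13 + 9.6e+11 + 8.41e+10) = 5.06e+06
Q = 6.83e+07.

(6.83 ± 0.506) × 10^7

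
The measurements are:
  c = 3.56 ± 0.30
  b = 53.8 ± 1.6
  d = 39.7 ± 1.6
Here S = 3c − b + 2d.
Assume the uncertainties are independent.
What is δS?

Each term contributes (cᵢ δxᵢ)² to (δS)²:
  (3·δc)² = 0.810;  (δb)² = 2.56;  (2·δd)² = 10.2
δS = √(13.6) = 3.69

3.69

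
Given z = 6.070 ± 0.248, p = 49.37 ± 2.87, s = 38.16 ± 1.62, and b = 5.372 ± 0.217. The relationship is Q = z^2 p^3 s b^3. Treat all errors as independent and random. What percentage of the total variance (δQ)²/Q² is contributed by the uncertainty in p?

56.8%

(δQ/Q)² = (2·δz/z)² + (3·δp/p)² + (1·δs/s)² + (3·δb/b)²
  z term: (2×0.0409)² = 0.00668
  p term: (3×0.0581)² = 0.0304
  s term: (1×0.0425)² = 0.00180
  b term: (3×0.0404)² = 0.0147
Total = 0.0536. Share from p = 0.0304/0.0536 = 0.568.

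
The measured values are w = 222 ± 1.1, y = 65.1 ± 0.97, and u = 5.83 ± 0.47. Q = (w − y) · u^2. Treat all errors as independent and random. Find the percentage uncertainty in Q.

16.2%

Let h = w − y = 157. δh = √(δw² + δy²) = √(1.21 + 0.941) = 1.47, so δh/h = 0.00935.
Q is then a monomial in h, u:
δQ/Q = √((δh/h)² + (2·δu/u)²) = √(8.74e-05 + 0.0260) = 0.162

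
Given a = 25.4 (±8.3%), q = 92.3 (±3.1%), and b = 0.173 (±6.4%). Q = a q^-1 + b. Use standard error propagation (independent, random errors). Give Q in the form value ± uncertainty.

Let p = a·q^-1 = 0.275. δp/p = √((1·δa/a)² + (-1·δq/q)²) = √(0.00689 + 0.000961) = 0.0886, so δp = 0.0244.
Q = p + b: δQ = √(δp² + δb²) = √(0.000594 + 0.000123) = 0.0268
Q = 0.448.

0.448 ± 0.0268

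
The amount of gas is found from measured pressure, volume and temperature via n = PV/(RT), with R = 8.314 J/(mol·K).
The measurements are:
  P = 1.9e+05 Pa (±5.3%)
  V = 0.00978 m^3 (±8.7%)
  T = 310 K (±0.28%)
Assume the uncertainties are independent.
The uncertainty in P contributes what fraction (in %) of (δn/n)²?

(δn/n)² = (1·δP/P)² + (1·δV/V)² + (-1·δT/T)²
  P term: (1×0.0530)² = 0.00281
  V term: (1×0.0870)² = 0.00757
  T term: (-1×0.00280)² = 7.84e-06
Total = 0.0104. Share from P = 0.00281/0.0104 = 0.270.

27.0%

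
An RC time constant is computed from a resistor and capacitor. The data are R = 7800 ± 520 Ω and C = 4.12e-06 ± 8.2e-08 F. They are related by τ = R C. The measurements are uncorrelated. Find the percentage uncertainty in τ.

6.96%

τ is a product of powers, so relative uncertainties combine in quadrature:
  (1·δR/R)² = (1×0.0667)² = 0.00444;  (1·δC/C)² = (1×0.0199)² = 0.000396
δτ/τ = √(0.00484) = 0.0696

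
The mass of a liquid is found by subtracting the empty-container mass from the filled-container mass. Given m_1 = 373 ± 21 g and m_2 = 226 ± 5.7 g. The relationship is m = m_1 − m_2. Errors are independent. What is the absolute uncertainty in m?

21.8 g

For a sum/difference, combine absolute errors in quadrature:
  (δm_1)² = 441;  (δm_2)² = 32.5
δm = √(473) = 21.8 g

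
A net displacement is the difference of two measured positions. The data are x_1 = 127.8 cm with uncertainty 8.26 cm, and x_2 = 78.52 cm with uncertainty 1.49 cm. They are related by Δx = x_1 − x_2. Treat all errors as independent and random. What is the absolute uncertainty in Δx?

8.39 cm

Δx is a linear combination, so absolute uncertainties add in quadrature:
  (δx_1)² = 68.2;  (δx_2)² = 2.22
δΔx = √(70.4) = 8.39 cm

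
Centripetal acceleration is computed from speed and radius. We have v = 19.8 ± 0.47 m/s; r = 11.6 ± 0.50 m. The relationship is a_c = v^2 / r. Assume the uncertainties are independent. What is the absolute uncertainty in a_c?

2.17 m/s^2

Since a_c is a product/quotient, work with relative uncertainties:
  (2·δv/v)² = (2×0.0237)² = 0.00225;  (-1·δr/r)² = (-1×0.0431)² = 0.00186
δa_c/a_c = √(0.00411) = 0.0641
a_c = 33.8 m/s^2, so δa_c = 0.0641 × 33.8 = 2.17 m/s^2.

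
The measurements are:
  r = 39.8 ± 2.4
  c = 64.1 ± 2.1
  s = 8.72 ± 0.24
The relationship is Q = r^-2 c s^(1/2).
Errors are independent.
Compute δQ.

Each factor contributes (exponent × relative error)² to (δQ/Q)²:
  (-2·δr/r)² = (-2×0.0603)² = 0.0145;  (1·δc/c)² = (1×0.0328)² = 0.00107;  (½·δs/s)² = (0.5×0.0275)² = 0.000189
δQ/Q = √(0.0158) = 0.126
Q = 0.119, so δQ = 0.126 × 0.119 = 0.0150.

0.0150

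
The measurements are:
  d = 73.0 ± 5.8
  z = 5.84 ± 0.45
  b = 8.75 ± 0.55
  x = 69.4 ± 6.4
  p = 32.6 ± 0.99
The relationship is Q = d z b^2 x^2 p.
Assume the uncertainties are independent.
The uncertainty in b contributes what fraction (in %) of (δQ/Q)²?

25.1%

(δQ/Q)² = (1·δd/d)² + (1·δz/z)² + (2·δb/b)² + (2·δx/x)² + (1·δp/p)²
  d term: (1×0.0795)² = 0.00631
  z term: (1×0.0771)² = 0.00594
  b term: (2×0.0629)² = 0.0158
  x term: (2×0.0922)² = 0.0340
  p term: (1×0.0304)² = 0.000922
Total = 0.0630. Share from b = 0.0158/0.0630 = 0.251.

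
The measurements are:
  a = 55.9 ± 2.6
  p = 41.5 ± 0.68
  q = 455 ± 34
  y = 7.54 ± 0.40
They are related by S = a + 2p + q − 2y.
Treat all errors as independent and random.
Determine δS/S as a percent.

5.90%

For a sum/difference, combine absolute errors in quadrature:
  (δa)² = 6.76;  (2·δp)² = 1.85;  (δq)² = 1160;  (2·δy)² = 0.640
δS = √(1170) = 34.1
S = 579, so δS/S = 34.1/579 = 0.0590.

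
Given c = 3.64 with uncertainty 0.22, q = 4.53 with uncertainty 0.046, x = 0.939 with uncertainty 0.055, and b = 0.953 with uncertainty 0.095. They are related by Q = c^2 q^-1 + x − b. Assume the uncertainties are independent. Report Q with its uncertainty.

2.91 ± 0.371

Let p = c^2·q^-1 = 2.92. δp/p = √((2·δc/c)² + (-1·δq/q)²) = √(0.0146 + 0.000103) = 0.121, so δp = 0.355.
Q = p + x − b: δQ = √(δp² + δx² + δb²) = √(0.126 + 0.00302 + 0.00903) = 0.371
Q = 2.91.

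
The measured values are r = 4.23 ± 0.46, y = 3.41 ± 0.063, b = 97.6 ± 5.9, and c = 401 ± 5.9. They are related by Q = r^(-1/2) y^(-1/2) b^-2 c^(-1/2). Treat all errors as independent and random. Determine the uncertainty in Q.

1.84e-07

Each factor contributes (exponent × relative error)² to (δQ/Q)²:
  (−½·δr/r)² = (-0.5×0.109)² = 0.00296;  (−½·δy/y)² = (-0.5×0.0185)² = 8.53e-05;  (-2·δb/b)² = (-2×0.0605)² = 0.0146;  (−½·δc/c)² = (-0.5×0.0147)² = 5.41e-05
δQ/Q = √(0.0177) = 0.133
Q = 1.38e-06, so δQ = 0.133 × 1.38e-06 = 1.84e-07.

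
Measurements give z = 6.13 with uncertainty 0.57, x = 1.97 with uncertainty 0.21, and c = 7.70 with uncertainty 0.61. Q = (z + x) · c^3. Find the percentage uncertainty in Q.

Let u = z + x = 8.10. δu = √(δz² + δx²) = √(0.325 + 0.0441) = 0.607, so δu/u = 0.0750.
Q is then a monomial in u, c:
δQ/Q = √((δu/u)² + (3·δc/c)²) = √(0.00562 + 0.0565) = 0.249

24.9%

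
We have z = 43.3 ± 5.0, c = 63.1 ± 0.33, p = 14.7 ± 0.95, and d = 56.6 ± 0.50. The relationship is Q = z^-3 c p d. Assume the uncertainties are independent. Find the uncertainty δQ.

0.228

Each factor contributes (exponent × relative error)² to (δQ/Q)²:
  (-3·δz/z)² = (-3×0.115)² = 0.120;  (1·δc/c)² = (1×0.00523)² = 2.74e-05;  (1·δp/p)² = (1×0.0646)² = 0.00418;  (1·δd/d)² = (1×0.00883)² = 7.8e-05
δQ/Q = √(0.124) = 0.353
Q = 0.647, so δQ = 0.353 × 0.647 = 0.228.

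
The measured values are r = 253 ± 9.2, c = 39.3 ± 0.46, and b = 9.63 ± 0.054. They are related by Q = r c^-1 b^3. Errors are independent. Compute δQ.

240

Products/powers → add relative errors in quadrature, weighted by exponent:
  (1·δr/r)² = (1×0.0364)² = 0.00132;  (-1·δc/c)² = (-1×0.0117)² = 0.000137;  (3·δb/b)² = (3×0.00561)² = 0.000283
δQ/Q = √(0.00174) = 0.0417
Q = 5750, so δQ = 0.0417 × 5750 = 240.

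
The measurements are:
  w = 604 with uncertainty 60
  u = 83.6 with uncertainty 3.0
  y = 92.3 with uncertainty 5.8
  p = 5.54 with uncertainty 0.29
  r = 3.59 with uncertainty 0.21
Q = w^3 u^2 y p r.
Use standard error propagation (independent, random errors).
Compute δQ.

Relative error in a monomial: (δQ/Q)² = Σ (nᵢ · δxᵢ/xᵢ)².
  (3·δw/w)² = (3×0.0993)² = 0.0888;  (2·δu/u)² = (2×0.0359)² = 0.00515;  (1·δy/y)² = (1×0.0628)² = 0.00395;  (1·δp/p)² = (1×0.0523)² = 0.00274;  (1·δr/r)² = (1×0.0585)² = 0.00342
δQ/Q = √(0.104) = 0.323
Q = 2.83e+15, so δQ = 0.323 × 2.83e+15 = 9.12e+14.

9.12e+14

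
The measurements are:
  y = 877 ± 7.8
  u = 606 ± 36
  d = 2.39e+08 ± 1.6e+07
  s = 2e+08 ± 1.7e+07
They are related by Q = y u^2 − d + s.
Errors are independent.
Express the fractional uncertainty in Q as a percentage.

Let p = y·u^2 = 3.22e+08. δp/p = √((1·δy/y)² + (2·δu/u)²) = √(7.91e-05 + 0.0141) = 0.119, so δp = 3.84e+07.
Q = p − d + s: δQ = √(δp² + δd² + δs²) = √(1.47e+15 + 2.56e+14 + 2.89e+14) = 4.49e+07
Q = 2.83e+08, so δQ/Q = 4.49e+07/2.83e+08 = 0.159.

15.9%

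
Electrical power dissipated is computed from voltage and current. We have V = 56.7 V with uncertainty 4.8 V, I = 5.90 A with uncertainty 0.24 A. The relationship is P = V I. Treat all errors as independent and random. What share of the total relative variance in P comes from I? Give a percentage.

(δP/P)² = (1·δV/V)² + (1·δI/I)²
  V term: (1×0.0847)² = 0.00717
  I term: (1×0.0407)² = 0.00165
Total = 0.00882. Share from I = 0.00165/0.00882 = 0.188.

18.8%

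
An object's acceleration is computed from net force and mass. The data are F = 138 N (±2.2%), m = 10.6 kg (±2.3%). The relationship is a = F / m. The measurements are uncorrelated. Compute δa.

Since a is a product/quotient, work with relative uncertainties:
  (1·δF/F)² = (1×0.0220)² = 0.000484;  (-1·δm/m)² = (-1×0.0230)² = 0.000529
δa/a = √(0.00101) = 0.0318
a = 13.0 m/s^2, so δa = 0.0318 × 13.0 = 0.414 m/s^2.

0.414 m/s^2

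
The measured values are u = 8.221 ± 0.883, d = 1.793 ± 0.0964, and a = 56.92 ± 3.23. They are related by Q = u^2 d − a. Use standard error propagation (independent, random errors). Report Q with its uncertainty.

Let p = u^2·d = 121.2. δp/p = √((2·δu/u)² + (1·δd/d)²) = √(0.0461 + 0.00289) = 0.221, so δp = 26.8.
Q = p − a: δQ = √(δp² + δa²) = √(720 + 10.4) = 27.0
Q = 64.26.

64.26 ± 27.0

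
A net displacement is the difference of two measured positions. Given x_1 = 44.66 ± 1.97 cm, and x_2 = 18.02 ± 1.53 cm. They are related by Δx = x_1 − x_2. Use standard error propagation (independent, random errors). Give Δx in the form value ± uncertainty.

26.64 ± 2.49 cm

Δx is a linear combination, so absolute uncertainties add in quadrature:
  (δx_1)² = 3.88;  (δx_2)² = 2.34
δΔx = √(6.22) = 2.49 cm
Δx = 26.64 cm.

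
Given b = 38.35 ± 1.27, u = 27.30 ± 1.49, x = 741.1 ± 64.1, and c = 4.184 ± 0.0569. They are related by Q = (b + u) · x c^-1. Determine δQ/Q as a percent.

9.25%

Let w = b + u = 65.65. δw = √(δb² + δu²) = √(1.61 + 2.22) = 1.96, so δw/w = 0.0298.
Q is then a monomial in w, x, c:
δQ/Q = √((δw/w)² + (1·δx/x)² + (-1·δc/c)²) = √(0.000889 + 0.00748 + 0.000185) = 0.0925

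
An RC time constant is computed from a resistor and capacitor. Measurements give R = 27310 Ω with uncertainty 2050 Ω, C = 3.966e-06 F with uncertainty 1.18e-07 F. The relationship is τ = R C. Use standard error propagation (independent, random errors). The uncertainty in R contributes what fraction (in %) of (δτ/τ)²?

86.4%

(δτ/τ)² = (1·δR/R)² + (1·δC/C)²
  R term: (1×0.0751)² = 0.00563
  C term: (1×0.0298)² = 0.000885
Total = 0.00652. Share from R = 0.00563/0.00652 = 0.864.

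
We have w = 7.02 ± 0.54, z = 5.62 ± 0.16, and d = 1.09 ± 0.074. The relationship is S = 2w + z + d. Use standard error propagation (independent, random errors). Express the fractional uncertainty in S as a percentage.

For a sum/difference, combine absolute errors in quadrature:
  (2·δw)² = 1.17;  (δz)² = 0.0256;  (δd)² = 0.00548
δS = √(1.20) = 1.09
S = 20.8, so δS/S = 1.09/20.8 = 0.0527.

5.27%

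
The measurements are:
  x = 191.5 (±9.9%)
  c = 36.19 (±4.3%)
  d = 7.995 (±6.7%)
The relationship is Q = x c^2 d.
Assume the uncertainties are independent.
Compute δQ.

Since Q is a product/quotient, work with relative uncertainties:
  (1·δx/x)² = (1×0.0990)² = 0.00980;  (2·δc/c)² = (2×0.0430)² = 0.00740;  (1·δd/d)² = (1×0.0670)² = 0.00449
δQ/Q = √(0.0217) = 0.147
Q = 2.005e+06, so δQ = 0.147 × 2.005e+06 = 2.95e+05.

2.95e+05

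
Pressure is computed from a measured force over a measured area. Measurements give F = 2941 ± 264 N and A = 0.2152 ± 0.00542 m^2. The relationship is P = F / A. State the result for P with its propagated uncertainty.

13670 ± 1270 Pa

P is a product of powers, so relative uncertainties combine in quadrature:
  (1·δF/F)² = (1×0.0898)² = 0.00806;  (-1·δA/A)² = (-1×0.0252)² = 0.000634
δP/P = √(0.00869) = 0.0932
P = 13670 Pa, so δP = 0.0932 × 13670 = 1270 Pa.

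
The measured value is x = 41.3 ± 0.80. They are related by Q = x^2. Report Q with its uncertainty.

1710 ± 66.1

For a monomial Q ∝ x^2, fractional errors add in quadrature:
  (2·δx/x)² = (2×0.0194)² = 0.00150
δQ/Q = √(0.00150) = 0.0387
Q = 1710, so δQ = 0.0387 × 1710 = 66.1.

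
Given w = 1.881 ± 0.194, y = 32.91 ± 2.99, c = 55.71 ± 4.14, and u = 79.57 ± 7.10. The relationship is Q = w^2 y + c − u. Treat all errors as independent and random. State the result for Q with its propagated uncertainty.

Let p = w^2·y = 116.4. δp/p = √((2·δw/w)² + (1·δy/y)²) = √(0.0425 + 0.00825) = 0.225, so δp = 26.2.
Q = p + c − u: δQ = √(δp² + δc² + δu²) = √(689 + 17.1 + 50.4) = 27.5
Q = 92.58.

92.58 ± 27.5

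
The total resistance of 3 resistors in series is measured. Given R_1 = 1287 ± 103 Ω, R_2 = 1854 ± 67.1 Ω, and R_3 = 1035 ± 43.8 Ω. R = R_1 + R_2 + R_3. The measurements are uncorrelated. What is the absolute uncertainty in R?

130 Ω

R is a linear combination, so absolute uncertainties add in quadrature:
  (δR_1)² = 10600;  (δR_2)² = 4500;  (δR_3)² = 1920
δR = √(17000) = 130 Ω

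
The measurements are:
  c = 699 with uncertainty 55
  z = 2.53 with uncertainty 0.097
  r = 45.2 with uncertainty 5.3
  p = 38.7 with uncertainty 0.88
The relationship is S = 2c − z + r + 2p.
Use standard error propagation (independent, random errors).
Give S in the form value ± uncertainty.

1520 ± 110

For a sum/difference, combine absolute errors in quadrature:
  (2·δc)² = 12100;  (δz)² = 0.00941;  (δr)² = 28.1;  (2·δp)² = 3.10
δS = √(12100) = 110
S = 1520.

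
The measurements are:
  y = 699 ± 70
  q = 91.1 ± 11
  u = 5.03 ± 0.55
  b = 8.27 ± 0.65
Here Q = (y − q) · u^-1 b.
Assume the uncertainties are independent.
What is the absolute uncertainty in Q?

178

Let w = y − q = 608. δw = √(δy² + δq²) = √(4900 + 121) = 70.9, so δw/w = 0.117.
Q is then a monomial in w, u, b:
δQ/Q = √((δw/w)² + (-1·δu/u)² + (1·δb/b)²) = √(0.0136 + 0.0120 + 0.00618) = 0.178
Q = 999, so δQ = 0.178 × 999 = 178.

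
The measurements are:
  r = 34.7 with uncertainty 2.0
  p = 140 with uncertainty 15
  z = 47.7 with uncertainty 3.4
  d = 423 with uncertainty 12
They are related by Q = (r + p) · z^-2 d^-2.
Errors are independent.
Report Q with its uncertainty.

Let u = r + p = 175. δu = √(δr² + δp²) = √(4.00 + 225) = 15.1, so δu/u = 0.0866.
Q is then a monomial in u, z, d:
δQ/Q = √((δu/u)² + (-2·δz/z)² + (-2·δd/d)²) = √(0.00750 + 0.0203 + 0.00322) = 0.176
Q = 4.29e-07, so δQ = 0.176 × 4.29e-07 = 7.56e-08.

(4.29 ± 0.756) × 10^-7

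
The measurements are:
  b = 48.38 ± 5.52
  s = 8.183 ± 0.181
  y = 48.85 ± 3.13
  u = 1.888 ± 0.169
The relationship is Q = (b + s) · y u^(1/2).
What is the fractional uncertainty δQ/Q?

Let w = b + s = 56.56. δw = √(δb² + δs²) = √(30.5 + 0.0328) = 5.52, so δw/w = 0.0976.
Q is then a monomial in w, y, u:
δQ/Q = √((δw/w)² + (1·δy/y)² + (½·δu/u)²) = √(0.00953 + 0.00411 + 0.00200) = 0.125

0.125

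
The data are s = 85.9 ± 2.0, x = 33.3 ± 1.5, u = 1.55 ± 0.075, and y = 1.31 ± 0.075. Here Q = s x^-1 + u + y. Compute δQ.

Let p = s·x^-1 = 2.58. δp/p = √((1·δs/s)² + (-1·δx/x)²) = √(0.000542 + 0.00203) = 0.0507, so δp = 0.131.
Q = p + u + y: δQ = √(δp² + δu² + δy²) = √(0.0171 + 0.00562 + 0.00562) = 0.168

0.168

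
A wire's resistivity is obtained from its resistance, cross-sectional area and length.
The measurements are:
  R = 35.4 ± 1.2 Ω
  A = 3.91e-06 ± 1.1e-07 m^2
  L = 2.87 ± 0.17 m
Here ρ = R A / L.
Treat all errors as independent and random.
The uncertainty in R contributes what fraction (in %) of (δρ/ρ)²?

21.1%

(δρ/ρ)² = (1·δR/R)² + (1·δA/A)² + (-1·δL/L)²
  R term: (1×0.0339)² = 0.00115
  A term: (1×0.0281)² = 0.000791
  L term: (-1×0.0592)² = 0.00351
Total = 0.00545. Share from R = 0.00115/0.00545 = 0.211.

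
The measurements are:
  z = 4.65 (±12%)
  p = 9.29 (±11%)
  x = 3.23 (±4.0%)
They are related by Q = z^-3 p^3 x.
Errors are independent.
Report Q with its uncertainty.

Since Q is a product/quotient, work with relative uncertainties:
  (-3·δz/z)² = (-3×0.120)² = 0.130;  (3·δp/p)² = (3×0.110)² = 0.109;  (1·δx/x)² = (1×0.0400)² = 0.00160
δQ/Q = √(0.240) = 0.490
Q = 25.8, so δQ = 0.490 × 25.8 = 12.6.

25.8 ± 12.6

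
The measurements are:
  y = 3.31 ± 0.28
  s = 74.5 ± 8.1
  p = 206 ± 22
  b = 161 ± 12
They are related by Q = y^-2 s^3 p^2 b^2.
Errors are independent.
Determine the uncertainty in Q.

Q is a product of powers, so relative uncertainties combine in quadrature:
  (-2·δy/y)² = (-2×0.0846)² = 0.0286;  (3·δs/s)² = (3×0.109)² = 0.106;  (2·δp/p)² = (2×0.107)² = 0.0456;  (2·δb/b)² = (2×0.0745)² = 0.0222
δQ/Q = √(0.203) = 0.450
Q = 4.15e+13, so δQ = 0.450 × 4.15e+13 = 1.87e+13.

1.87e+13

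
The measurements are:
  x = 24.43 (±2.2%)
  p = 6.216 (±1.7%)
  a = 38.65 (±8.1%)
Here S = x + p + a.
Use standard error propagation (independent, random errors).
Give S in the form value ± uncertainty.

Each term contributes (cᵢ δxᵢ)² to (δS)²:
  (δx)² = 0.289;  (δp)² = 0.0112;  (δa)² = 9.80
δS = √(10.1) = 3.18
S = 69.30.

69.30 ± 3.18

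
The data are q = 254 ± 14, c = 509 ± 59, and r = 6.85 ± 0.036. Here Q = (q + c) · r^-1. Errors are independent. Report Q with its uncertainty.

111 ± 8.87

Let u = q + c = 763. δu = √(δq² + δc²) = √(196 + 3480) = 60.6, so δu/u = 0.0795.
Q is then a monomial in u, r:
δQ/Q = √((δu/u)² + (-1·δr/r)²) = √(0.00632 + 2.76e-05) = 0.0796
Q = 111, so δQ = 0.0796 × 111 = 8.87.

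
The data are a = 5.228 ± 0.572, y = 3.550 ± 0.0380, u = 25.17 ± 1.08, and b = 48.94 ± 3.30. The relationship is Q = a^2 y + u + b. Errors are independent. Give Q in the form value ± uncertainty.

171.1 ± 21.5

Let p = a^2·y = 97.03. δp/p = √((2·δa/a)² + (1·δy/y)²) = √(0.0479 + 0.000115) = 0.219, so δp = 21.3.
Q = p + u + b: δQ = √(δp² + δu² + δb²) = √(452 + 1.17 + 10.9) = 21.5
Q = 171.1.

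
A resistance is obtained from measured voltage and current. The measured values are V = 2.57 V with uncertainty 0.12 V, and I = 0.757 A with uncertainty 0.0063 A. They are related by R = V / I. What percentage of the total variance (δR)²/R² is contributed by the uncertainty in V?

96.9%

(δR/R)² = (1·δV/V)² + (-1·δI/I)²
  V term: (1×0.0467)² = 0.00218
  I term: (-1×0.00832)² = 6.93e-05
Total = 0.00225. Share from V = 0.00218/0.00225 = 0.969.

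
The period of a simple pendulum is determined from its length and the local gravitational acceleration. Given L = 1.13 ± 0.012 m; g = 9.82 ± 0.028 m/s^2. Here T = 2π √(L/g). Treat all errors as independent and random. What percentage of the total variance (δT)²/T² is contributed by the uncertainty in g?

(δT/T)² = (½·δL/L)² + (−½·δg/g)²
  L term: (0.5×0.0106)² = 2.82e-05
  g term: (-0.5×0.00285)² = 2.03e-06
Total = 3.02e-05. Share from g = 2.03e-06/3.02e-05 = 0.0672.

6.72%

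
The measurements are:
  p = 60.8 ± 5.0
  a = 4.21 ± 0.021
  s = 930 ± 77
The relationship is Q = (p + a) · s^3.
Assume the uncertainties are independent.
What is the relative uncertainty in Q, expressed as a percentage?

26.0%

Let u = p + a = 65.0. δu = √(δp² + δa²) = √(25.0 + 0.000441) = 5.00, so δu/u = 0.0769.
Q is then a monomial in u, s:
δQ/Q = √((δu/u)² + (3·δs/s)²) = √(0.00592 + 0.0617) = 0.260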